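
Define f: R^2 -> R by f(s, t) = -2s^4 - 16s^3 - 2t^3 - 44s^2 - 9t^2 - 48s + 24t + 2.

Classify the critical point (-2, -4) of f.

local minimum

The mixed partial ∂²f/∂s∂t is 0, so the Hessian at any point is diag(f_ss, f_tt) = diag(-8(3s^2 + 12s + 11), -6(2t + 3)).
At (-2, -4): H = diag(8, 30).
Both eigenvalues are positive, so H is positive definite: a local minimum.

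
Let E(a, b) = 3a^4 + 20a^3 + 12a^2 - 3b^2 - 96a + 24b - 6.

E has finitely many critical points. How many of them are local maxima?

1

E separates as a function of a plus a function of b, so ∇E=0 decouples.
∂E/∂a = 12(a - 1)(a + 2)(a + 4) = 0 at a ∈ {-4, -2, 1}; ∂E/∂b = -6(b - 4) = 0 at b ∈ {4}.
The Hessian is diagonal: diag(E_aa, E_bb). Second derivatives: E_aa(-4)=120, E_aa(-2)=-72, E_aa(1)=180; E_bb(4)=-6.
Local maxima occur where both diagonal entries negative: (-2, 4). Count: 1.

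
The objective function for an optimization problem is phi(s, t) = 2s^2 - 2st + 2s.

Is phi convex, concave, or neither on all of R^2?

phi is quadratic, so its Hessian is the constant matrix H = [[4, -2], [-2, 0]].
det(H) = -4, tr(H) = 4.
det(H) < 0, so H is indefinite: neither convex nor concave.

neither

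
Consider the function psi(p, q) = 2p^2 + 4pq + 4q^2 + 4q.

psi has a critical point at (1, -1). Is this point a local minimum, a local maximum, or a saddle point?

local minimum

The Hessian of psi is constant: H = [[4, 4], [4, 8]].
det(H) = 4·8 − 4² = 16.
det(H) > 0 and tr(H) = 12 > 0, so H is positive definite and the point is a local minimum.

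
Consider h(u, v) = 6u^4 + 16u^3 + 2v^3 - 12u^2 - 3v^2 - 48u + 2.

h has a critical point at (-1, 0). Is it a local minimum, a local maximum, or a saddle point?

The mixed partial ∂²h/∂u∂v is 0, so the Hessian at any point is diag(h_uu, h_vv) = diag(24(3u^2 + 4u - 1), 6(2v - 1)).
At (-1, 0): H = diag(-48, -6).
Both eigenvalues are negative, so H is negative definite: a local maximum.

local maximum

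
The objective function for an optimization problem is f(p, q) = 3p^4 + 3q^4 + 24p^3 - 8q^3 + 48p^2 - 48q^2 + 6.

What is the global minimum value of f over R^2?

f(p,q) separates as A(p) + B(q) + 6, so its minimum is min A + min B + 6.
A'(p) = 12p(p + 2)(p + 4) vanishes at p ∈ {-4, -2, 0}; B'(q) = 12q(q - 4)(q + 2) vanishes at q ∈ {-2, 0, 4}.
Local minima of A (where A''>0): A(-4)=0, A(0)=0. Local minima of B: B(-2)=-80, B(4)=-512.
So the global minimum of f is A(-4) + B(4) + 6 = 0 − 512 + 6 = -506, attained at (-4, 4).

-506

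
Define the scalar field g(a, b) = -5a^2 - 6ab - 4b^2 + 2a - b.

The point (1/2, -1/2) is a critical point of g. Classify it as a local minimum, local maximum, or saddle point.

The Hessian of g is constant: H = [[-10, -6], [-6, -8]].
det(H) = (-10)·(-8) − (-6)² = 44.
det(H) > 0 and tr(H) = -18 < 0, so H is negative definite and the point is a local maximum.

local maximum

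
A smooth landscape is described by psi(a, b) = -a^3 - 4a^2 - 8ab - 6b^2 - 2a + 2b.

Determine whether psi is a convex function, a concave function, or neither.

The term -a^3 is cubic, so the Hessian is not constant.
∂²psi/∂a² = -6a - 8, which takes both signs as a varies (negative for sufficiently large a). A diagonal entry of the Hessian changing sign means the Hessian is neither positive- nor negative-semidefinite on all of R^2.

neither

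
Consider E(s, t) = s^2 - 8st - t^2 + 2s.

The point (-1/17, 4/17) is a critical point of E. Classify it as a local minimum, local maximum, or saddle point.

The Hessian of E is constant: H = [[2, -8], [-8, -2]].
det(H) = 2·(-2) − (-8)² = -68.
Since det(H) < 0, H is indefinite and the critical point is a saddle point.

saddle point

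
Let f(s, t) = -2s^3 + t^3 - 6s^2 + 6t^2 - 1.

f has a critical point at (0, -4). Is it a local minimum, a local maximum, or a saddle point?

local maximum

The mixed partial ∂²f/∂s∂t is 0, so the Hessian at any point is diag(f_ss, f_tt) = diag(-12(s + 1), 6(t + 2)).
At (0, -4): H = diag(-12, -12).
Both eigenvalues are negative, so H is negative definite: a local maximum.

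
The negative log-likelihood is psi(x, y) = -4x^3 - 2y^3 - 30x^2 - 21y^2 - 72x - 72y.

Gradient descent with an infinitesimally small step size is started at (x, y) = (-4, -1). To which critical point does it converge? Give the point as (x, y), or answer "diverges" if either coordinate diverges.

psi is separable, so gradient descent decouples: x follows -∂psi/∂x, y follows -∂psi/∂y.
∂psi/∂x = -12(x + 2)(x + 3); at x=-4 this is -24, so x increases.
∂psi/∂y = -6(y + 3)(y + 4); at y=-1 this is -36, so y increases.
The y-coordinate has no critical point in that direction and runs off to infinity.

diverges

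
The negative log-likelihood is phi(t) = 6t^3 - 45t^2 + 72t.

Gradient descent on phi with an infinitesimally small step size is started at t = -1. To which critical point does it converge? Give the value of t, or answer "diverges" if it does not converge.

diverges

phi'(t) = 18(t - 4)(t - 1), so phi'(-1) = 180.
Gradient descent moves in the -phi' direction, i.e. t is decreasing.
There is no critical point below t=-1, and phi' keeps the same sign, so the iterate runs off to −∞.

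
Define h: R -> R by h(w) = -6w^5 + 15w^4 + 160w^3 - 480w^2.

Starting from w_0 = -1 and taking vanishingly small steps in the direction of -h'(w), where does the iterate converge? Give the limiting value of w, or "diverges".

-4

h'(w) = -30w(w - 4)(w - 2)(w + 4), so h'(-1) = 1350.
Gradient descent moves in the -h' direction, i.e. w is decreasing.
The nearest critical point in that direction is w = -4, where h'' = 5760 > 0 (a local minimum). The iterate converges there.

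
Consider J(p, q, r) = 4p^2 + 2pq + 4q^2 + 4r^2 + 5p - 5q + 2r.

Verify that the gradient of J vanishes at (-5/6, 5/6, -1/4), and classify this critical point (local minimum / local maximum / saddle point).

∇J = (8p + 2q + 5, 2p + 8q - 5, 8r + 2); substituting (-5/6, 5/6, -1/4) gives ∇J = (0, 0, 0), so (-5/6, 5/6, -1/4) is indeed a critical point.
The Hessian is constant: H = [[8, 2, 0], [2, 8, 0], [0, 0, 8]].
Leading principal minors: Δ₁ = 8, Δ₂ = 60, Δ₃ = 480.
All leading minors are positive, so H is positive definite: a local minimum.

local minimum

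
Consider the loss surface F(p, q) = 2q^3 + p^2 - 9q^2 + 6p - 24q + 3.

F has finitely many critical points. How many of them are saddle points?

F separates as a function of p plus a function of q, so ∇F=0 decouples.
∂F/∂p = 2(p + 3) = 0 at p ∈ {-3}; ∂F/∂q = 6(q - 4)(q + 1) = 0 at q ∈ {-1, 4}.
The Hessian is diagonal: diag(F_pp, F_qq). Second derivatives: F_pp(-3)=2; F_qq(-1)=-30, F_qq(4)=30.
Saddle points occur where the two diagonal entries have opposite signs: (-3, -1). Count: 1.

1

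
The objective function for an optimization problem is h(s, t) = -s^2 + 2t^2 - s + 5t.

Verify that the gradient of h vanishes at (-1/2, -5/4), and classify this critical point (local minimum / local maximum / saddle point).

saddle point

∇h = (-2s - 1, 4t + 5); substituting (-1/2, -5/4) gives ∇h = (0, 0), so (-1/2, -5/4) is indeed a critical point.
The Hessian of h is constant: H = [[-2, 0], [0, 4]].
det(H) = (-2)·4 − 0² = -8.
Since det(H) < 0, H is indefinite and the critical point is a saddle point.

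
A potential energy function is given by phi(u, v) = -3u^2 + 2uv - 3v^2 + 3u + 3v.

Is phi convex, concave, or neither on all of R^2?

phi is quadratic, so its Hessian is the constant matrix H = [[-6, 2], [2, -6]].
det(H) = 32, tr(H) = -12.
det(H) > 0 and tr(H) < 0, so H is negative definite everywhere: concave.

concave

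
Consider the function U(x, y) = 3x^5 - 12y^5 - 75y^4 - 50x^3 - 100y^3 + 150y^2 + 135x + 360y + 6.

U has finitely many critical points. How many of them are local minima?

U separates as a function of x plus a function of y, so ∇U=0 decouples.
∂U/∂x = 15(x - 3)(x - 1)(x + 1)(x + 3) = 0 at x ∈ {-3, -1, 1, 3}; ∂U/∂y = -60(y - 1)(y + 1)(y + 2)(y + 3) = 0 at y ∈ {-3, -2, -1, 1}.
The Hessian is diagonal: diag(U_xx, U_yy). Second derivatives: U_xx(-3)=-720, U_xx(-1)=240, U_xx(1)=-240, U_xx(3)=720; U_yy(-3)=480, U_yy(-2)=-180, U_yy(-1)=240, U_yy(1)=-1440.
Local minima occur where both diagonal entries positive: (-1, -3), (-1, -1), (3, -3), (3, -1). Count: 4.

4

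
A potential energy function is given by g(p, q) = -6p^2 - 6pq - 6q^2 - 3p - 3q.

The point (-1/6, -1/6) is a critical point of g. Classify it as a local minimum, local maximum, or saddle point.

The Hessian of g is constant: H = [[-12, -6], [-6, -12]].
det(H) = (-12)·(-12) − (-6)² = 108.
det(H) > 0 and tr(H) = -24 < 0, so H is negative definite and the point is a local maximum.

local maximum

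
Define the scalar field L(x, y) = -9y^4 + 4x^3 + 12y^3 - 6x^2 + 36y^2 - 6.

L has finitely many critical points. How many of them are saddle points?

3

L separates as a function of x plus a function of y, so ∇L=0 decouples.
∂L/∂x = 12x(x - 1) = 0 at x ∈ {0, 1}; ∂L/∂y = -36y(y - 2)(y + 1) = 0 at y ∈ {-1, 0, 2}.
The Hessian is diagonal: diag(L_xx, L_yy). Second derivatives: L_xx(0)=-12, L_xx(1)=12; L_yy(-1)=-108, L_yy(0)=72, L_yy(2)=-216.
Saddle points occur where the two diagonal entries have opposite signs: (0, 0), (1, -1), (1, 2). Count: 3.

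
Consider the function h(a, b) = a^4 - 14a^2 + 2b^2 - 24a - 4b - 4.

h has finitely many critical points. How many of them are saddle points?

1

h separates as a function of a plus a function of b, so ∇h=0 decouples.
∂h/∂a = 4(a - 3)(a + 1)(a + 2) = 0 at a ∈ {-2, -1, 3}; ∂h/∂b = 4(b - 1) = 0 at b ∈ {1}.
The Hessian is diagonal: diag(h_aa, h_bb). Second derivatives: h_aa(-2)=20, h_aa(-1)=-16, h_aa(3)=80; h_bb(1)=4.
Saddle points occur where the two diagonal entries have opposite signs: (-1, 1). Count: 1.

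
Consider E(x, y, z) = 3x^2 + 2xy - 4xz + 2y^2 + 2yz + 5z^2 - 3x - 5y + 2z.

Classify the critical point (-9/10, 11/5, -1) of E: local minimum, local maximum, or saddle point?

local minimum

The Hessian is constant: H = [[6, 2, -4], [2, 4, 2], [-4, 2, 10]].
Leading principal minors: Δ₁ = 6, Δ₂ = 20, Δ₃ = 80.
All leading minors are positive, so H is positive definite: a local minimum.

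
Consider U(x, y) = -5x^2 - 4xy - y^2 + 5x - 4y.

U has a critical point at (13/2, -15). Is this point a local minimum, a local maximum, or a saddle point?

local maximum

The Hessian of U is constant: H = [[-10, -4], [-4, -2]].
det(H) = (-10)·(-2) − (-4)² = 4.
det(H) > 0 and tr(H) = -12 < 0, so H is negative definite and the point is a local maximum.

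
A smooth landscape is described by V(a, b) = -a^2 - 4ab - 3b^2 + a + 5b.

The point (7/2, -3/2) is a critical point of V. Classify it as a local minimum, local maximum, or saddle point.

The Hessian of V is constant: H = [[-2, -4], [-4, -6]].
det(H) = (-2)·(-6) − (-4)² = -4.
Since det(H) < 0, H is indefinite and the critical point is a saddle point.

saddle point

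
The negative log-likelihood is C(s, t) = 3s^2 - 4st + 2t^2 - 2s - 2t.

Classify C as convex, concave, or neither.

convex

C is quadratic, so its Hessian is the constant matrix H = [[6, -4], [-4, 4]].
det(H) = 8, tr(H) = 10.
det(H) > 0 and tr(H) > 0, so H is positive definite everywhere: convex.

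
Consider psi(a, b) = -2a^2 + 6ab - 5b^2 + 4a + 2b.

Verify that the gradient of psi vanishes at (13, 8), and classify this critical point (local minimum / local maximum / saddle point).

local maximum

∇psi = (-4a + 6b + 4, 6a - 10b + 2); substituting (13, 8) gives ∇psi = (0, 0), so (13, 8) is indeed a critical point.
The Hessian of psi is constant: H = [[-4, 6], [6, -10]].
det(H) = (-4)·(-10) − 6² = 4.
det(H) > 0 and tr(H) = -14 < 0, so H is negative definite and the point is a local maximum.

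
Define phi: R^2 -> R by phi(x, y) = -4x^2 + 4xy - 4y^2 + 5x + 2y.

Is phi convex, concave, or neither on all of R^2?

concave

phi is quadratic, so its Hessian is the constant matrix H = [[-8, 4], [4, -8]].
det(H) = 48, tr(H) = -16.
det(H) > 0 and tr(H) < 0, so H is negative definite everywhere: concave.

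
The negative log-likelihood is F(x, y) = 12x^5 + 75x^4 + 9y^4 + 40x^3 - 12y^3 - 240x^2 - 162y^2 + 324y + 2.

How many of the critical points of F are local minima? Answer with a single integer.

4

F separates as a function of x plus a function of y, so ∇F=0 decouples.
∂F/∂x = 60x(x - 1)(x + 2)(x + 4) = 0 at x ∈ {-4, -2, 0, 1}; ∂F/∂y = 36(y - 3)(y - 1)(y + 3) = 0 at y ∈ {-3, 1, 3}.
The Hessian is diagonal: diag(F_xx, F_yy). Second derivatives: F_xx(-4)=-2400, F_xx(-2)=720, F_xx(0)=-480, F_xx(1)=900; F_yy(-3)=864, F_yy(1)=-288, F_yy(3)=432.
Local minima occur where both diagonal entries positive: (-2, -3), (-2, 3), (1, -3), (1, 3). Count: 4.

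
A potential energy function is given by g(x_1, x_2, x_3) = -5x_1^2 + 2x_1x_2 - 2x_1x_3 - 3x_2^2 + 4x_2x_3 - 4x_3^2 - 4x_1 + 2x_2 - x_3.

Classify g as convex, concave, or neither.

concave

g is quadratic, so its Hessian is the constant matrix H = [[-10, 2, -2], [2, -6, 4], [-2, 4, -8]].
Leading principal minors: -10, 56, -296.
Signs alternate −, +, − ⇒ H ≺ 0 ⇒ concave.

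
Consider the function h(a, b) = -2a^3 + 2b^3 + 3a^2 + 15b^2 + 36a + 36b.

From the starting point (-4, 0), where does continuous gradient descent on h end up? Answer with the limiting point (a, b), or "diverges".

(-2, -2)

h is separable, so gradient descent decouples: a follows -∂h/∂a, b follows -∂h/∂b.
∂h/∂a = -6(a - 3)(a + 2); at a=-4 this is -84, so a increases.
∂h/∂b = 6(b + 2)(b + 3); at b=0 this is 36, so b decreases.
a converges to its nearest critical value -2 (a local min of the a-part); b converges to -2. The iterate converges to (-2, -2).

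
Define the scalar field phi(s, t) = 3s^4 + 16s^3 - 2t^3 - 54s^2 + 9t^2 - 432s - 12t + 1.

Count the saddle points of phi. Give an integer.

3

phi separates as a function of s plus a function of t, so ∇phi=0 decouples.
∂phi/∂s = 12(s - 3)(s + 3)(s + 4) = 0 at s ∈ {-4, -3, 3}; ∂phi/∂t = -6(t - 2)(t - 1) = 0 at t ∈ {1, 2}.
The Hessian is diagonal: diag(phi_ss, phi_tt). Second derivatives: phi_ss(-4)=84, phi_ss(-3)=-72, phi_ss(3)=504; phi_tt(1)=6, phi_tt(2)=-6.
Saddle points occur where the two diagonal entries have opposite signs: (-4, 2), (-3, 1), (3, 2). Count: 3.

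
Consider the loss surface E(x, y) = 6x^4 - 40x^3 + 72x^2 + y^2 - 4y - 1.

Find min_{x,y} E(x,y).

-5

E(x,y) separates as P(x) + Q(y) − 1, so its minimum is min P + min Q − 1.
P'(x) = 24x(x - 3)(x - 2) vanishes at x ∈ {0, 2, 3}; Q'(y) = 2y - 4 vanishes at y ∈ {2}.
Local minima of P (where P''>0): P(0)=0, P(3)=54. Local minima of Q: Q(2)=-4.
So the global minimum of E is P(0) + Q(2) − 1 = 0 − 4 − 1 = -5, attained at (0, 2).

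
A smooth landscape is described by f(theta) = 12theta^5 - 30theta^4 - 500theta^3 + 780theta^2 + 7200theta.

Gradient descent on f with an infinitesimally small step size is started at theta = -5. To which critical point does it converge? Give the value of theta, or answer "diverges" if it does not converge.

f'(theta) = 60(theta - 5)(theta - 3)(theta + 2)(theta + 4), so f'(-5) = 14400.
Gradient descent moves in the -f' direction, i.e. theta is decreasing.
There is no critical point below theta=-5, and f' keeps the same sign, so the iterate runs off to −∞.

diverges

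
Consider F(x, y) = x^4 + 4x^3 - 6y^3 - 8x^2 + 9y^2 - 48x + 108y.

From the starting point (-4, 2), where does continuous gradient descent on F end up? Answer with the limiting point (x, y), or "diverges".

F is separable, so gradient descent decouples: x follows -∂F/∂x, y follows -∂F/∂y.
∂F/∂x = 4(x - 2)(x + 2)(x + 3); at x=-4 this is -48, so x increases.
∂F/∂y = -18(y - 3)(y + 2); at y=2 this is 72, so y decreases.
x converges to its nearest critical value -3 (a local min of the x-part); y converges to -2. The iterate converges to (-3, -2).

(-3, -2)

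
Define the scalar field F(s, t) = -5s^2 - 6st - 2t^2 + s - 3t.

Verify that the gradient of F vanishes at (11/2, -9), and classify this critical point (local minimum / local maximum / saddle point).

local maximum

∇F = (-10s - 6t + 1, -6s - 4t - 3); substituting (11/2, -9) gives ∇F = (0, 0), so (11/2, -9) is indeed a critical point.
The Hessian of F is constant: H = [[-10, -6], [-6, -4]].
det(H) = (-10)·(-4) − (-6)² = 4.
det(H) > 0 and tr(H) = -14 < 0, so H is negative definite and the point is a local maximum.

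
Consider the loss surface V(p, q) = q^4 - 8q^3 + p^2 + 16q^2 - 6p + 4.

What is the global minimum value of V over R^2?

-5

V(p,q) separates as A(p) + B(q) + 4, so its minimum is min A + min B + 4.
A'(p) = 2p - 6 vanishes at p ∈ {3}; B'(q) = 4q(q - 4)(q - 2) vanishes at q ∈ {0, 2, 4}.
Local minima of A (where A''>0): A(3)=-9. Local minima of B: B(0)=0, B(4)=0.
So the global minimum of V is A(3) + B(0) + 4 = -9 + 0 + 4 = -5, attained at (3, 0).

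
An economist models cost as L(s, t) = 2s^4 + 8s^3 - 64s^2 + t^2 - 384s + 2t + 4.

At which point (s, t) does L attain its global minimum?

(4, -1)

L(s,t) separates as P(s) + Q(t) + 4, so its minimum is min P + min Q + 4.
P'(s) = 8(s - 4)(s + 3)(s + 4) vanishes at s ∈ {-4, -3, 4}; Q'(t) = 2(t + 1) vanishes at t ∈ {-1}.
Local minima of P (where P''>0): P(-4)=512, P(4)=-1536. Local minima of Q: Q(-1)=-1.
So the global minimum of L is P(4) + Q(-1) + 4 = -1536 − 1 + 4 = -1533, attained at (4, -1).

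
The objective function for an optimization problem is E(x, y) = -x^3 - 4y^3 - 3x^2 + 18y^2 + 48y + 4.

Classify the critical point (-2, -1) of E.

local minimum

The mixed partial ∂²E/∂x∂y is 0, so the Hessian at any point is diag(E_xx, E_yy) = diag(-6(x + 1), 12(-2y + 3)).
At (-2, -1): H = diag(6, 60).
Both eigenvalues are positive, so H is positive definite: a local minimum.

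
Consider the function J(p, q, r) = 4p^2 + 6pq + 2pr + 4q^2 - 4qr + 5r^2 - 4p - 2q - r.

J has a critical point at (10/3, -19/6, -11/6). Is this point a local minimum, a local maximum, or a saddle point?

The Hessian is constant: H = [[8, 6, 2], [6, 8, -4], [2, -4, 10]].
Leading principal minors: Δ₁ = 8, Δ₂ = 28, Δ₃ = 24.
All leading minors are positive, so H is positive definite: a local minimum.

local minimum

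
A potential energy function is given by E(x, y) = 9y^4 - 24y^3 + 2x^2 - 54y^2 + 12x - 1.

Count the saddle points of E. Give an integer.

1

E separates as a function of x plus a function of y, so ∇E=0 decouples.
∂E/∂x = 4(x + 3) = 0 at x ∈ {-3}; ∂E/∂y = 36y(y - 3)(y + 1) = 0 at y ∈ {-1, 0, 3}.
The Hessian is diagonal: diag(E_xx, E_yy). Second derivatives: E_xx(-3)=4; E_yy(-1)=144, E_yy(0)=-108, E_yy(3)=432.
Saddle points occur where the two diagonal entries have opposite signs: (-3, 0). Count: 1.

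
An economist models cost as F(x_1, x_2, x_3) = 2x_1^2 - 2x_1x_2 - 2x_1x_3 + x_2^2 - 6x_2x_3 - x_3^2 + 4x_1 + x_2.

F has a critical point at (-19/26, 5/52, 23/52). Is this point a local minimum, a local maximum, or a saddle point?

saddle point

The Hessian is constant: H = [[4, -2, -2], [-2, 2, -6], [-2, -6, -2]].
Leading principal minors: Δ₁ = 4, Δ₂ = 4, Δ₃ = -208.
The minors fit neither the all-positive nor the alternating-sign pattern, so H is indefinite: a saddle point.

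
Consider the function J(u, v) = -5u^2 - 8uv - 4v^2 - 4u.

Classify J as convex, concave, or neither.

concave

J is quadratic, so its Hessian is the constant matrix H = [[-10, -8], [-8, -8]].
det(H) = 16, tr(H) = -18.
det(H) > 0 and tr(H) < 0, so H is negative definite everywhere: concave.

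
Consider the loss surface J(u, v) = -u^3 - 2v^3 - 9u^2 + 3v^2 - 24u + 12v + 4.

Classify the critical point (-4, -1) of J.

local minimum

The mixed partial ∂²J/∂u∂v is 0, so the Hessian at any point is diag(J_uu, J_vv) = diag(-6(u + 3), 6(-2v + 1)).
At (-4, -1): H = diag(6, 18).
Both eigenvalues are positive, so H is positive definite: a local minimum.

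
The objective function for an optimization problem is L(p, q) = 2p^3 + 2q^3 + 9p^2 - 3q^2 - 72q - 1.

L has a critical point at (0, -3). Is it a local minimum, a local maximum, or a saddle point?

saddle point

The mixed partial ∂²L/∂p∂q is 0, so the Hessian at any point is diag(L_pp, L_qq) = diag(6(2p + 3), 6(2q - 1)).
At (0, -3): H = diag(18, -42).
The eigenvalues have opposite signs, so H is indefinite: a saddle point.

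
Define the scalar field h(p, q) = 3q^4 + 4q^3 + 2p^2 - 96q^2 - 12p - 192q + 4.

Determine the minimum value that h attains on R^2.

h(p,q) separates as A(p) + B(q) + 4, so its minimum is min A + min B + 4.
A'(p) = 4p - 12 vanishes at p ∈ {3}; B'(q) = 12(q - 4)(q + 1)(q + 4) vanishes at q ∈ {-4, -1, 4}.
Local minima of A (where A''>0): A(3)=-18. Local minima of B: B(-4)=-256, B(4)=-1280.
So the global minimum of h is A(3) + B(4) + 4 = -18 − 1280 + 4 = -1294, attained at (3, 4).

-1294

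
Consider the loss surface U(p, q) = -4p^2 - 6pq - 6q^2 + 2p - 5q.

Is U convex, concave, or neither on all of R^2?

U is quadratic, so its Hessian is the constant matrix H = [[-8, -6], [-6, -12]].
det(H) = 60, tr(H) = -20.
det(H) > 0 and tr(H) < 0, so H is negative definite everywhere: concave.

concave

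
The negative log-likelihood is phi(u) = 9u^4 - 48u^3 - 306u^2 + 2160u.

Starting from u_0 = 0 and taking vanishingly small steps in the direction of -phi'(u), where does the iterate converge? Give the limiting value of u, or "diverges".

-4

phi'(u) = 36(u - 5)(u - 3)(u + 4), so phi'(0) = 2160.
Gradient descent moves in the -phi' direction, i.e. u is decreasing.
The nearest critical point in that direction is u = -4, where phi'' = 2268 > 0 (a local minimum). The iterate converges there.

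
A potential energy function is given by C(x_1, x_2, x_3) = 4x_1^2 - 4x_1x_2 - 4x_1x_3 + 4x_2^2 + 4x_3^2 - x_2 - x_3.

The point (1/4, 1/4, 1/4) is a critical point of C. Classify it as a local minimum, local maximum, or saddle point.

local minimum

The Hessian is constant: H = [[8, -4, -4], [-4, 8, 0], [-4, 0, 8]].
Leading principal minors: Δ₁ = 8, Δ₂ = 48, Δ₃ = 256.
All leading minors are positive, so H is positive definite: a local minimum.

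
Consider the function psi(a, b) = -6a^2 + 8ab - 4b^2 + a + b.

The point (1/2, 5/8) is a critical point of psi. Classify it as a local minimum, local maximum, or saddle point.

local maximum

The Hessian of psi is constant: H = [[-12, 8], [8, -8]].
det(H) = (-12)·(-8) − 8² = 32.
det(H) > 0 and tr(H) = -20 < 0, so H is negative definite and the point is a local maximum.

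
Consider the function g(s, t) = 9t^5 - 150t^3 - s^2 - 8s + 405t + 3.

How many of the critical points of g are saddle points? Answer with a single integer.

2

g separates as a function of s plus a function of t, so ∇g=0 decouples.
∂g/∂s = -2(s + 4) = 0 at s ∈ {-4}; ∂g/∂t = 45(t - 3)(t - 1)(t + 1)(t + 3) = 0 at t ∈ {-3, -1, 1, 3}.
The Hessian is diagonal: diag(g_ss, g_tt). Second derivatives: g_ss(-4)=-2; g_tt(-3)=-2160, g_tt(-1)=720, g_tt(1)=-720, g_tt(3)=2160.
Saddle points occur where the two diagonal entries have opposite signs: (-4, -1), (-4, 3). Count: 2.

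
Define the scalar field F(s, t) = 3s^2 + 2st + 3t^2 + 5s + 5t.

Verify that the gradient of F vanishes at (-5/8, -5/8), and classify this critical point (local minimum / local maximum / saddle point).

∇F = (6s + 2t + 5, 2s + 6t + 5); substituting (-5/8, -5/8) gives ∇F = (0, 0), so (-5/8, -5/8) is indeed a critical point.
The Hessian of F is constant: H = [[6, 2], [2, 6]].
det(H) = 6·6 − 2² = 32.
det(H) > 0 and tr(H) = 12 > 0, so H is positive definite and the point is a local minimum.

local minimum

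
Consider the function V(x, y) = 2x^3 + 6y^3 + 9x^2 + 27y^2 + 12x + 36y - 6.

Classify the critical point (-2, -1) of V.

saddle point

The mixed partial ∂²V/∂x∂y is 0, so the Hessian at any point is diag(V_xx, V_yy) = diag(6(2x + 3), 18(2y + 3)).
At (-2, -1): H = diag(-6, 18).
The eigenvalues have opposite signs, so H is indefinite: a saddle point.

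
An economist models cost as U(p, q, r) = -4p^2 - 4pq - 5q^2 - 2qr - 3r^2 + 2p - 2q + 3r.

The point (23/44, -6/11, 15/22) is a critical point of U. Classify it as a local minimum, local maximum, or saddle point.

The Hessian is constant: H = [[-8, -4, 0], [-4, -10, -2], [0, -2, -6]].
Leading principal minors: Δ₁ = -8, Δ₂ = 64, Δ₃ = -352.
The minors alternate sign starting negative (−, +, −), so H is negative definite: a local maximum.

local maximum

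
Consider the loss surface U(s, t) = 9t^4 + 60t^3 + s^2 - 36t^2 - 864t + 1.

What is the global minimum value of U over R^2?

-1247

U(s,t) separates as P(s) + Q(t) + 1, so its minimum is min P + min Q + 1.
P'(s) = 2s vanishes at s ∈ {0}; Q'(t) = 36(t - 2)(t + 3)(t + 4) vanishes at t ∈ {-4, -3, 2}.
Local minima of P (where P''>0): P(0)=0. Local minima of Q: Q(-4)=1344, Q(2)=-1248.
So the global minimum of U is P(0) + Q(2) + 1 = 0 − 1248 + 1 = -1247, attained at (0, 2).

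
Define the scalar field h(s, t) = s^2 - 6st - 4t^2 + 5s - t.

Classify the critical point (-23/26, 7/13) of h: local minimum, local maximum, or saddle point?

The Hessian of h is constant: H = [[2, -6], [-6, -8]].
det(H) = 2·(-8) − (-6)² = -52.
Since det(H) < 0, H is indefinite and the critical point is a saddle point.

saddle point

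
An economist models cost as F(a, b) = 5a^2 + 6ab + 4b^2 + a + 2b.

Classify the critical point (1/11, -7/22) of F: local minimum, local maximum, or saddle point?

The Hessian of F is constant: H = [[10, 6], [6, 8]].
det(H) = 10·8 − 6² = 44.
det(H) > 0 and tr(H) = 18 > 0, so H is positive definite and the point is a local minimum.

local minimum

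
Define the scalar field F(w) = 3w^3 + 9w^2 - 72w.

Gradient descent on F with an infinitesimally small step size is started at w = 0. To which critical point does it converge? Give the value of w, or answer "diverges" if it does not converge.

F'(w) = 9(w - 2)(w + 4), so F'(0) = -72.
Gradient descent moves in the -F' direction, i.e. w is increasing.
The nearest critical point in that direction is w = 2, where F'' = 54 > 0 (a local minimum). The iterate converges there.

2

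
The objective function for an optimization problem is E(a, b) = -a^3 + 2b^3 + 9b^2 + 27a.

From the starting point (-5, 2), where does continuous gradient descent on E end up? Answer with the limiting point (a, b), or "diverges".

(-3, 0)

E is separable, so gradient descent decouples: a follows -∂E/∂a, b follows -∂E/∂b.
∂E/∂a = -3(a - 3)(a + 3); at a=-5 this is -48, so a increases.
∂E/∂b = 6b(b + 3); at b=2 this is 60, so b decreases.
a converges to its nearest critical value -3 (a local min of the a-part); b converges to 0. The iterate converges to (-3, 0).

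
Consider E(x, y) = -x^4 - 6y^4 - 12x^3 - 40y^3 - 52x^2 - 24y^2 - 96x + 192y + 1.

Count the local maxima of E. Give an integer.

4

E separates as a function of x plus a function of y, so ∇E=0 decouples.
∂E/∂x = -4(x + 2)(x + 3)(x + 4) = 0 at x ∈ {-4, -3, -2}; ∂E/∂y = -24(y - 1)(y + 2)(y + 4) = 0 at y ∈ {-4, -2, 1}.
The Hessian is diagonal: diag(E_xx, E_yy). Second derivatives: E_xx(-4)=-8, E_xx(-3)=4, E_xx(-2)=-8; E_yy(-4)=-240, E_yy(-2)=144, E_yy(1)=-360.
Local maxima occur where both diagonal entries negative: (-4, -4), (-4, 1), (-2, -4), (-2, 1). Count: 4.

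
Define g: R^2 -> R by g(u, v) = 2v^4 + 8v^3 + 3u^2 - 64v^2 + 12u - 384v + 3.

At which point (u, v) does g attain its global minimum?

(-2, 4)

g(u,v) separates as P(u) + Q(v) + 3, so its minimum is min P + min Q + 3.
P'(u) = 6u + 12 vanishes at u ∈ {-2}; Q'(v) = 8(v - 4)(v + 3)(v + 4) vanishes at v ∈ {-4, -3, 4}.
Local minima of P (where P''>0): P(-2)=-12. Local minima of Q: Q(-4)=512, Q(4)=-1536.
So the global minimum of g is P(-2) + Q(4) + 3 = -12 − 1536 + 3 = -1545, attained at (-2, 4).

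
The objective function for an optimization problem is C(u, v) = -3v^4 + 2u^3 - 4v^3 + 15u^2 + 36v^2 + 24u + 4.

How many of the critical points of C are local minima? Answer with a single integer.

1

C separates as a function of u plus a function of v, so ∇C=0 decouples.
∂C/∂u = 6(u + 1)(u + 4) = 0 at u ∈ {-4, -1}; ∂C/∂v = -12v(v - 2)(v + 3) = 0 at v ∈ {-3, 0, 2}.
The Hessian is diagonal: diag(C_uu, C_vv). Second derivatives: C_uu(-4)=-18, C_uu(-1)=18; C_vv(-3)=-180, C_vv(0)=72, C_vv(2)=-120.
Local minima occur where both diagonal entries positive: (-1, 0). Count: 1.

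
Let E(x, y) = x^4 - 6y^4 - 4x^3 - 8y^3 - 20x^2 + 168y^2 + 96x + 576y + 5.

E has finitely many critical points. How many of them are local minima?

E separates as a function of x plus a function of y, so ∇E=0 decouples.
∂E/∂x = 4(x - 4)(x - 2)(x + 3) = 0 at x ∈ {-3, 2, 4}; ∂E/∂y = -24(y - 4)(y + 2)(y + 3) = 0 at y ∈ {-3, -2, 4}.
The Hessian is diagonal: diag(E_xx, E_yy). Second derivatives: E_xx(-3)=140, E_xx(2)=-40, E_xx(4)=56; E_yy(-3)=-168, E_yy(-2)=144, E_yy(4)=-1008.
Local minima occur where both diagonal entries positive: (-3, -2), (4, -2). Count: 2.

2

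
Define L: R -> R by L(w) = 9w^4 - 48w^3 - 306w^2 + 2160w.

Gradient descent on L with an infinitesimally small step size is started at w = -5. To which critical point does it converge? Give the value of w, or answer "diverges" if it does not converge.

-4

L'(w) = 36(w - 5)(w - 3)(w + 4), so L'(-5) = -2880.
Gradient descent moves in the -L' direction, i.e. w is increasing.
The nearest critical point in that direction is w = -4, where L'' = 2268 > 0 (a local minimum). The iterate converges there.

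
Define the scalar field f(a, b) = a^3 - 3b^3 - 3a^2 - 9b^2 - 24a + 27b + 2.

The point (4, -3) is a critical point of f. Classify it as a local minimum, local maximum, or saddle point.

The mixed partial ∂²f/∂a∂b is 0, so the Hessian at any point is diag(f_aa, f_bb) = diag(6(a - 1), -18(b + 1)).
At (4, -3): H = diag(18, 36).
Both eigenvalues are positive, so H is positive definite: a local minimum.

local minimum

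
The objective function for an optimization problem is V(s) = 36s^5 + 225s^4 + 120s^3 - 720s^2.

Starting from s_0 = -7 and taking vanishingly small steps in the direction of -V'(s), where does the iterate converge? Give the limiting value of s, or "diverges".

diverges

V'(s) = 180s(s - 1)(s + 2)(s + 4), so V'(-7) = 151200.
Gradient descent moves in the -V' direction, i.e. s is decreasing.
There is no critical point below s=-7, and V' keeps the same sign, so the iterate runs off to −∞.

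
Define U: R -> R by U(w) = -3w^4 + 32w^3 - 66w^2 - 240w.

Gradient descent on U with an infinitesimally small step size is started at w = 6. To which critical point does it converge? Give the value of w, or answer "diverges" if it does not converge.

diverges

U'(w) = -12(w - 5)(w - 4)(w + 1), so U'(6) = -168.
Gradient descent moves in the -U' direction, i.e. w is increasing.
There is no critical point above w=6, and U' keeps the same sign, so the iterate runs off to +∞.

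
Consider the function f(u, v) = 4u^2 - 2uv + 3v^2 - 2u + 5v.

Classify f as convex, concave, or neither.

convex

f is quadratic, so its Hessian is the constant matrix H = [[8, -2], [-2, 6]].
det(H) = 44, tr(H) = 14.
det(H) > 0 and tr(H) > 0, so H is positive definite everywhere: convex.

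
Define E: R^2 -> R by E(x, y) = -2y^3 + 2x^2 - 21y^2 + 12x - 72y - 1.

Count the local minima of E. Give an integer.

E separates as a function of x plus a function of y, so ∇E=0 decouples.
∂E/∂x = 4(x + 3) = 0 at x ∈ {-3}; ∂E/∂y = -6(y + 3)(y + 4) = 0 at y ∈ {-4, -3}.
The Hessian is diagonal: diag(E_xx, E_yy). Second derivatives: E_xx(-3)=4; E_yy(-4)=6, E_yy(-3)=-6.
Local minima occur where both diagonal entries positive: (-3, -4). Count: 1.

1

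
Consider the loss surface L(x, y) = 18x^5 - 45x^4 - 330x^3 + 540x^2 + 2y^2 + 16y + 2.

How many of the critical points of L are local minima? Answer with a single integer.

2

L separates as a function of x plus a function of y, so ∇L=0 decouples.
∂L/∂x = 90x(x - 4)(x - 1)(x + 3) = 0 at x ∈ {-3, 0, 1, 4}; ∂L/∂y = 4(y + 4) = 0 at y ∈ {-4}.
The Hessian is diagonal: diag(L_xx, L_yy). Second derivatives: L_xx(-3)=-7560, L_xx(0)=1080, L_xx(1)=-1080, L_xx(4)=7560; L_yy(-4)=4.
Local minima occur where both diagonal entries positive: (0, -4), (4, -4). Count: 2.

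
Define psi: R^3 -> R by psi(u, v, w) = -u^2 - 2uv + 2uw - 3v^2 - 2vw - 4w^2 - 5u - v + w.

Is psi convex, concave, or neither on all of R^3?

psi is quadratic, so its Hessian is the constant matrix H = [[-2, -2, 2], [-2, -6, -2], [2, -2, -8]].
Leading principal minors: -2, 8, -16.
Signs alternate −, +, − ⇒ H ≺ 0 ⇒ concave.

concave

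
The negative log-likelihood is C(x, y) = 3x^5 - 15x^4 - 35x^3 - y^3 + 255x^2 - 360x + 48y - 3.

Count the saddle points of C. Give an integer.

4

C separates as a function of x plus a function of y, so ∇C=0 decouples.
∂C/∂x = 15(x - 4)(x - 2)(x - 1)(x + 3) = 0 at x ∈ {-3, 1, 2, 4}; ∂C/∂y = -3(y - 4)(y + 4) = 0 at y ∈ {-4, 4}.
The Hessian is diagonal: diag(C_xx, C_yy). Second derivatives: C_xx(-3)=-2100, C_xx(1)=180, C_xx(2)=-150, C_xx(4)=630; C_yy(-4)=24, C_yy(4)=-24.
Saddle points occur where the two diagonal entries have opposite signs: (-3, -4), (1, 4), (2, -4), (4, 4). Count: 4.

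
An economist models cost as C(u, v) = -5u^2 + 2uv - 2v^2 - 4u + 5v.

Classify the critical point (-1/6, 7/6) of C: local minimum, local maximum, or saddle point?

local maximum

The Hessian of C is constant: H = [[-10, 2], [2, -4]].
det(H) = (-10)·(-4) − 2² = 36.
det(H) > 0 and tr(H) = -14 < 0, so H is negative definite and the point is a local maximum.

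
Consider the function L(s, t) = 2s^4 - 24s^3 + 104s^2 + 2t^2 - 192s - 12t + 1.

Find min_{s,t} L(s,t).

L(s,t) separates as P(s) + Q(t) + 1, so its minimum is min P + min Q + 1.
P'(s) = 8(s - 4)(s - 3)(s - 2) vanishes at s ∈ {2, 3, 4}; Q'(t) = 4(t - 3) vanishes at t ∈ {3}.
Local minima of P (where P''>0): P(2)=-128, P(4)=-128. Local minima of Q: Q(3)=-18.
So the global minimum of L is P(2) + Q(3) + 1 = -128 − 18 + 1 = -145, attained at (2, 3).

-145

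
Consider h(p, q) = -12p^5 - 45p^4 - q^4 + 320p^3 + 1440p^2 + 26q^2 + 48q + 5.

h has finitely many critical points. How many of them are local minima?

2

h separates as a function of p plus a function of q, so ∇h=0 decouples.
∂h/∂p = -60p(p - 4)(p + 3)(p + 4) = 0 at p ∈ {-4, -3, 0, 4}; ∂h/∂q = -4(q - 4)(q + 1)(q + 3) = 0 at q ∈ {-3, -1, 4}.
The Hessian is diagonal: diag(h_pp, h_qq). Second derivatives: h_pp(-4)=1920, h_pp(-3)=-1260, h_pp(0)=2880, h_pp(4)=-13440; h_qq(-3)=-56, h_qq(-1)=40, h_qq(4)=-140.
Local minima occur where both diagonal entries positive: (-4, -1), (0, -1). Count: 2.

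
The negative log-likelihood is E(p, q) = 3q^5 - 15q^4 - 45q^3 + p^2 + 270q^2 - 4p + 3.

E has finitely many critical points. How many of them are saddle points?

E separates as a function of p plus a function of q, so ∇E=0 decouples.
∂E/∂p = 2(p - 2) = 0 at p ∈ {2}; ∂E/∂q = 15q(q - 4)(q - 3)(q + 3) = 0 at q ∈ {-3, 0, 3, 4}.
The Hessian is diagonal: diag(E_pp, E_qq). Second derivatives: E_pp(2)=2; E_qq(-3)=-1890, E_qq(0)=540, E_qq(3)=-270, E_qq(4)=420.
Saddle points occur where the two diagonal entries have opposite signs: (2, -3), (2, 3). Count: 2.

2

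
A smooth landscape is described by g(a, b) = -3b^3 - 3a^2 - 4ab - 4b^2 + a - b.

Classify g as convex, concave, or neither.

neither

The term -3b^3 is cubic, so the Hessian is not constant.
∂²g/∂b² = -18b - 8, which takes both signs as b varies (negative for sufficiently large b). A diagonal entry of the Hessian changing sign means the Hessian is neither positive- nor negative-semidefinite on all of R^2.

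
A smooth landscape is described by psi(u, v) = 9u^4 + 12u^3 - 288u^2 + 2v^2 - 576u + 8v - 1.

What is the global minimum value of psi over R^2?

psi(u,v) separates as P(u) + Q(v) − 1, so its minimum is min P + min Q − 1.
P'(u) = 36(u - 4)(u + 1)(u + 4) vanishes at u ∈ {-4, -1, 4}; Q'(v) = 4v + 8 vanishes at v ∈ {-2}.
Local minima of P (where P''>0): P(-4)=-768, P(4)=-3840. Local minima of Q: Q(-2)=-8.
So the global minimum of psi is P(4) + Q(-2) − 1 = -3840 − 8 − 1 = -3849, attained at (4, -2).

-3849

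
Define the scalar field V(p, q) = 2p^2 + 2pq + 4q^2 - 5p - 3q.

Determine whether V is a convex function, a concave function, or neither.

V is quadratic, so its Hessian is the constant matrix H = [[4, 2], [2, 8]].
det(H) = 28, tr(H) = 12.
det(H) > 0 and tr(H) > 0, so H is positive definite everywhere: convex.

convex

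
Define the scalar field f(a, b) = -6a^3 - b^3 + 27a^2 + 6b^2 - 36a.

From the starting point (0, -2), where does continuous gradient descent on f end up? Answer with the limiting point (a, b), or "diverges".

f is separable, so gradient descent decouples: a follows -∂f/∂a, b follows -∂f/∂b.
∂f/∂a = -18(a - 2)(a - 1); at a=0 this is -36, so a increases.
∂f/∂b = -3b(b - 4); at b=-2 this is -36, so b increases.
a converges to its nearest critical value 1 (a local min of the a-part); b converges to 0. The iterate converges to (1, 0).

(1, 0)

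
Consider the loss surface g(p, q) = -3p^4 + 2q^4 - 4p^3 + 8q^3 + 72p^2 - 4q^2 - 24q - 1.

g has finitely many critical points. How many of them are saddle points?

5

g separates as a function of p plus a function of q, so ∇g=0 decouples.
∂g/∂p = -12p(p - 3)(p + 4) = 0 at p ∈ {-4, 0, 3}; ∂g/∂q = 8(q - 1)(q + 1)(q + 3) = 0 at q ∈ {-3, -1, 1}.
The Hessian is diagonal: diag(g_pp, g_qq). Second derivatives: g_pp(-4)=-336, g_pp(0)=144, g_pp(3)=-252; g_qq(-3)=64, g_qq(-1)=-32, g_qq(1)=64.
Saddle points occur where the two diagonal entries have opposite signs: (-4, -3), (-4, 1), (0, -1), (3, -3), (3, 1). Count: 5.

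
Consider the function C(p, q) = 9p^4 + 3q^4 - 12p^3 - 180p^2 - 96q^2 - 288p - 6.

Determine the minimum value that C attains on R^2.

C(p,q) separates as A(p) + B(q) − 6, so its minimum is min A + min B − 6.
A'(p) = 36(p - 4)(p + 1)(p + 2) vanishes at p ∈ {-2, -1, 4}; B'(q) = 12q(q - 4)(q + 4) vanishes at q ∈ {-4, 0, 4}.
Local minima of A (where A''>0): A(-2)=96, A(4)=-2496. Local minima of B: B(-4)=-768, B(4)=-768.
So the global minimum of C is A(4) + B(-4) − 6 = -2496 − 768 − 6 = -3270, attained at (4, -4).

-3270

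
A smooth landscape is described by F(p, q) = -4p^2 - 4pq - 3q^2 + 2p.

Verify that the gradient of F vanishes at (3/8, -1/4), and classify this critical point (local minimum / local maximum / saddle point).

local maximum

∇F = (-8p - 4q + 2, -4p - 6q); substituting (3/8, -1/4) gives ∇F = (0, 0), so (3/8, -1/4) is indeed a critical point.
The Hessian of F is constant: H = [[-8, -4], [-4, -6]].
det(H) = (-8)·(-6) − (-4)² = 32.
det(H) > 0 and tr(H) = -14 < 0, so H is negative definite and the point is a local maximum.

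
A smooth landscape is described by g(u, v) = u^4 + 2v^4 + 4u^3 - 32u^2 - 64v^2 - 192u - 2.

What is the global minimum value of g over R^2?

-1282

g(u,v) separates as P(u) + Q(v) − 2, so its minimum is min P + min Q − 2.
P'(u) = 4(u - 4)(u + 3)(u + 4) vanishes at u ∈ {-4, -3, 4}; Q'(v) = 8v(v - 4)(v + 4) vanishes at v ∈ {-4, 0, 4}.
Local minima of P (where P''>0): P(-4)=256, P(4)=-768. Local minima of Q: Q(-4)=-512, Q(4)=-512.
So the global minimum of g is P(4) + Q(-4) − 2 = -768 − 512 − 2 = -1282, attained at (4, -4).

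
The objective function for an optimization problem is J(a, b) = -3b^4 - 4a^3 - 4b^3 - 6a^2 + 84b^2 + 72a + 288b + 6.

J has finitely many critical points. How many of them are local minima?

1

J separates as a function of a plus a function of b, so ∇J=0 decouples.
∂J/∂a = -12(a - 2)(a + 3) = 0 at a ∈ {-3, 2}; ∂J/∂b = -12(b - 4)(b + 2)(b + 3) = 0 at b ∈ {-3, -2, 4}.
The Hessian is diagonal: diag(J_aa, J_bb). Second derivatives: J_aa(-3)=60, J_aa(2)=-60; J_bb(-3)=-84, J_bb(-2)=72, J_bb(4)=-504.
Local minima occur where both diagonal entries positive: (-3, -2). Count: 1.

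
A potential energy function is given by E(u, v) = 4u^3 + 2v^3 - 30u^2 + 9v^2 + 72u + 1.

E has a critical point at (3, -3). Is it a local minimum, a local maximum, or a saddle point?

The mixed partial ∂²E/∂u∂v is 0, so the Hessian at any point is diag(E_uu, E_vv) = diag(12(2u - 5), 6(2v + 3)).
At (3, -3): H = diag(12, -18).
The eigenvalues have opposite signs, so H is indefinite: a saddle point.

saddle point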